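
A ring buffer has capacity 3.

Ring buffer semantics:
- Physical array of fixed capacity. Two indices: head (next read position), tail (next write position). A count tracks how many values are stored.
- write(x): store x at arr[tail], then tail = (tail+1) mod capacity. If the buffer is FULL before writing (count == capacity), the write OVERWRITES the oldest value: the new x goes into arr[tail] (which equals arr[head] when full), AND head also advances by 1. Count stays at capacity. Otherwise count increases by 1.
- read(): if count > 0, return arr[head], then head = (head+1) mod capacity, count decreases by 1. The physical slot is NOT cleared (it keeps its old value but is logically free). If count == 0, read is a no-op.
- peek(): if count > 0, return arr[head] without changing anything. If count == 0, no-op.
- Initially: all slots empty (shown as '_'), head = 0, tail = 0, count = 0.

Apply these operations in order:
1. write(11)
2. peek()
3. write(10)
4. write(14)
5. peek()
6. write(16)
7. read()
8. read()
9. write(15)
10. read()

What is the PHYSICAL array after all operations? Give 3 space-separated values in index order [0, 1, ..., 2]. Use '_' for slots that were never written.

Answer: 16 15 14

Derivation:
After op 1 (write(11)): arr=[11 _ _] head=0 tail=1 count=1
After op 2 (peek()): arr=[11 _ _] head=0 tail=1 count=1
After op 3 (write(10)): arr=[11 10 _] head=0 tail=2 count=2
After op 4 (write(14)): arr=[11 10 14] head=0 tail=0 count=3
After op 5 (peek()): arr=[11 10 14] head=0 tail=0 count=3
After op 6 (write(16)): arr=[16 10 14] head=1 tail=1 count=3
After op 7 (read()): arr=[16 10 14] head=2 tail=1 count=2
After op 8 (read()): arr=[16 10 14] head=0 tail=1 count=1
After op 9 (write(15)): arr=[16 15 14] head=0 tail=2 count=2
After op 10 (read()): arr=[16 15 14] head=1 tail=2 count=1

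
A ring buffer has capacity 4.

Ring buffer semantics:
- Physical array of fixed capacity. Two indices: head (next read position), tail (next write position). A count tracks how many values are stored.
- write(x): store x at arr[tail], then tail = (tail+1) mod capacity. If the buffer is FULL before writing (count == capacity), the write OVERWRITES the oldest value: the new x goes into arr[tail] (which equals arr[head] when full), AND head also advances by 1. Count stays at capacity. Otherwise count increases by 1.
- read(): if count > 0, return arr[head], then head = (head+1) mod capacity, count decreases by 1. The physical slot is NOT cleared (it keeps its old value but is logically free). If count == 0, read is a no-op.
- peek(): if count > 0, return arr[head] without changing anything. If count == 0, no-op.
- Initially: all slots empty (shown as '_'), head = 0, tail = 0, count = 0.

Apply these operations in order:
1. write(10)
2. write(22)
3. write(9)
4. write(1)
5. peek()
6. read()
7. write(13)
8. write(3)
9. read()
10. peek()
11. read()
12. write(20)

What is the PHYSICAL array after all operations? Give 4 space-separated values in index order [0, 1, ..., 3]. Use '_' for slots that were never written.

Answer: 13 3 20 1

Derivation:
After op 1 (write(10)): arr=[10 _ _ _] head=0 tail=1 count=1
After op 2 (write(22)): arr=[10 22 _ _] head=0 tail=2 count=2
After op 3 (write(9)): arr=[10 22 9 _] head=0 tail=3 count=3
After op 4 (write(1)): arr=[10 22 9 1] head=0 tail=0 count=4
After op 5 (peek()): arr=[10 22 9 1] head=0 tail=0 count=4
After op 6 (read()): arr=[10 22 9 1] head=1 tail=0 count=3
After op 7 (write(13)): arr=[13 22 9 1] head=1 tail=1 count=4
After op 8 (write(3)): arr=[13 3 9 1] head=2 tail=2 count=4
After op 9 (read()): arr=[13 3 9 1] head=3 tail=2 count=3
After op 10 (peek()): arr=[13 3 9 1] head=3 tail=2 count=3
After op 11 (read()): arr=[13 3 9 1] head=0 tail=2 count=2
After op 12 (write(20)): arr=[13 3 20 1] head=0 tail=3 count=3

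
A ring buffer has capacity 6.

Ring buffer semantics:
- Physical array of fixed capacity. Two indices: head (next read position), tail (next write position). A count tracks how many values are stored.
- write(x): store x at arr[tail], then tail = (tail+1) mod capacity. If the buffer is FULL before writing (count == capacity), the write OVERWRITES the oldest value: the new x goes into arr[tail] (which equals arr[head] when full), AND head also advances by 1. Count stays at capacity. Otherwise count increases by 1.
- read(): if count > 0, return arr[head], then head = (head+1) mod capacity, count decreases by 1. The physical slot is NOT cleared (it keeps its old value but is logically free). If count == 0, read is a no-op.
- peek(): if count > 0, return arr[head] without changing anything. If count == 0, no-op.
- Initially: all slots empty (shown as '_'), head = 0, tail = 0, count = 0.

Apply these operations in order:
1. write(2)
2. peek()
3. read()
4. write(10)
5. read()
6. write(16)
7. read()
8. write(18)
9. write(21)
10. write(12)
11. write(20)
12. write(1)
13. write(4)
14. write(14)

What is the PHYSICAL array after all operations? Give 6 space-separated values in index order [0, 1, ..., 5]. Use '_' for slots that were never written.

Answer: 20 1 4 14 21 12

Derivation:
After op 1 (write(2)): arr=[2 _ _ _ _ _] head=0 tail=1 count=1
After op 2 (peek()): arr=[2 _ _ _ _ _] head=0 tail=1 count=1
After op 3 (read()): arr=[2 _ _ _ _ _] head=1 tail=1 count=0
After op 4 (write(10)): arr=[2 10 _ _ _ _] head=1 tail=2 count=1
After op 5 (read()): arr=[2 10 _ _ _ _] head=2 tail=2 count=0
After op 6 (write(16)): arr=[2 10 16 _ _ _] head=2 tail=3 count=1
After op 7 (read()): arr=[2 10 16 _ _ _] head=3 tail=3 count=0
After op 8 (write(18)): arr=[2 10 16 18 _ _] head=3 tail=4 count=1
After op 9 (write(21)): arr=[2 10 16 18 21 _] head=3 tail=5 count=2
After op 10 (write(12)): arr=[2 10 16 18 21 12] head=3 tail=0 count=3
After op 11 (write(20)): arr=[20 10 16 18 21 12] head=3 tail=1 count=4
After op 12 (write(1)): arr=[20 1 16 18 21 12] head=3 tail=2 count=5
After op 13 (write(4)): arr=[20 1 4 18 21 12] head=3 tail=3 count=6
After op 14 (write(14)): arr=[20 1 4 14 21 12] head=4 tail=4 count=6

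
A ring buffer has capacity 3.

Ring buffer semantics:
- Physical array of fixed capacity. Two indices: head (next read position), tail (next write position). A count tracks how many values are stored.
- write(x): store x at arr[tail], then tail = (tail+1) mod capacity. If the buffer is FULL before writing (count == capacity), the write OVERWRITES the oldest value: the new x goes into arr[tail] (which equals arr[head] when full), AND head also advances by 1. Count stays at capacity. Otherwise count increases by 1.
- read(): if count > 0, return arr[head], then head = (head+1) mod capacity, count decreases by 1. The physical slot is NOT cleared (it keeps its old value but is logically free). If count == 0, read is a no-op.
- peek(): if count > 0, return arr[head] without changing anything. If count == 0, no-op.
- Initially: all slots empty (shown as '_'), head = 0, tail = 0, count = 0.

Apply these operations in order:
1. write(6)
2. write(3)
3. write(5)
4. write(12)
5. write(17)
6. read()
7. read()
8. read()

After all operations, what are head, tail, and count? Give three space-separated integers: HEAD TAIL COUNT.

After op 1 (write(6)): arr=[6 _ _] head=0 tail=1 count=1
After op 2 (write(3)): arr=[6 3 _] head=0 tail=2 count=2
After op 3 (write(5)): arr=[6 3 5] head=0 tail=0 count=3
After op 4 (write(12)): arr=[12 3 5] head=1 tail=1 count=3
After op 5 (write(17)): arr=[12 17 5] head=2 tail=2 count=3
After op 6 (read()): arr=[12 17 5] head=0 tail=2 count=2
After op 7 (read()): arr=[12 17 5] head=1 tail=2 count=1
After op 8 (read()): arr=[12 17 5] head=2 tail=2 count=0

Answer: 2 2 0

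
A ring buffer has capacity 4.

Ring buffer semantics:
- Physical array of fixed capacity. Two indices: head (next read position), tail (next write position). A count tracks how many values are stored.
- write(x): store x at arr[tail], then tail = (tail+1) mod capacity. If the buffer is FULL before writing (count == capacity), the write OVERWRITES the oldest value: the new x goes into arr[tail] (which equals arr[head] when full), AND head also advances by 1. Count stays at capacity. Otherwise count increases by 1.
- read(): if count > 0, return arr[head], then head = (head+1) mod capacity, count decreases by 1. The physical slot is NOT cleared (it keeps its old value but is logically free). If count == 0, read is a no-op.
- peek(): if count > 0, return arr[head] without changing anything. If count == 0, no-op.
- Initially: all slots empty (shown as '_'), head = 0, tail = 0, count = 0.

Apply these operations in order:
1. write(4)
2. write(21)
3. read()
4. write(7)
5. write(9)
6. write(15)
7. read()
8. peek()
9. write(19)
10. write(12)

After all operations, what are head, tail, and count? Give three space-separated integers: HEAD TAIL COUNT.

After op 1 (write(4)): arr=[4 _ _ _] head=0 tail=1 count=1
After op 2 (write(21)): arr=[4 21 _ _] head=0 tail=2 count=2
After op 3 (read()): arr=[4 21 _ _] head=1 tail=2 count=1
After op 4 (write(7)): arr=[4 21 7 _] head=1 tail=3 count=2
After op 5 (write(9)): arr=[4 21 7 9] head=1 tail=0 count=3
After op 6 (write(15)): arr=[15 21 7 9] head=1 tail=1 count=4
After op 7 (read()): arr=[15 21 7 9] head=2 tail=1 count=3
After op 8 (peek()): arr=[15 21 7 9] head=2 tail=1 count=3
After op 9 (write(19)): arr=[15 19 7 9] head=2 tail=2 count=4
After op 10 (write(12)): arr=[15 19 12 9] head=3 tail=3 count=4

Answer: 3 3 4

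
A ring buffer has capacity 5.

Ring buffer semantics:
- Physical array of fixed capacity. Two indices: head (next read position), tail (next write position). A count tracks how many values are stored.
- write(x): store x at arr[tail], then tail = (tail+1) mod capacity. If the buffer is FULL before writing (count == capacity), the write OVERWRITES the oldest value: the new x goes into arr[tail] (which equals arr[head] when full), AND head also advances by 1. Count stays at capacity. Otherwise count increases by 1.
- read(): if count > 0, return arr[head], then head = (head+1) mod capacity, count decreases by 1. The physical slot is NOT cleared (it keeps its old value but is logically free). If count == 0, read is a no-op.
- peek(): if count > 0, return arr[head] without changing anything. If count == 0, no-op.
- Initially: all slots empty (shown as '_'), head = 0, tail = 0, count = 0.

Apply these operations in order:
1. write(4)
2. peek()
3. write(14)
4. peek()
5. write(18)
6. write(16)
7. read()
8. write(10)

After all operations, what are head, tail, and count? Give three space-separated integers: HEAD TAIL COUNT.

After op 1 (write(4)): arr=[4 _ _ _ _] head=0 tail=1 count=1
After op 2 (peek()): arr=[4 _ _ _ _] head=0 tail=1 count=1
After op 3 (write(14)): arr=[4 14 _ _ _] head=0 tail=2 count=2
After op 4 (peek()): arr=[4 14 _ _ _] head=0 tail=2 count=2
After op 5 (write(18)): arr=[4 14 18 _ _] head=0 tail=3 count=3
After op 6 (write(16)): arr=[4 14 18 16 _] head=0 tail=4 count=4
After op 7 (read()): arr=[4 14 18 16 _] head=1 tail=4 count=3
After op 8 (write(10)): arr=[4 14 18 16 10] head=1 tail=0 count=4

Answer: 1 0 4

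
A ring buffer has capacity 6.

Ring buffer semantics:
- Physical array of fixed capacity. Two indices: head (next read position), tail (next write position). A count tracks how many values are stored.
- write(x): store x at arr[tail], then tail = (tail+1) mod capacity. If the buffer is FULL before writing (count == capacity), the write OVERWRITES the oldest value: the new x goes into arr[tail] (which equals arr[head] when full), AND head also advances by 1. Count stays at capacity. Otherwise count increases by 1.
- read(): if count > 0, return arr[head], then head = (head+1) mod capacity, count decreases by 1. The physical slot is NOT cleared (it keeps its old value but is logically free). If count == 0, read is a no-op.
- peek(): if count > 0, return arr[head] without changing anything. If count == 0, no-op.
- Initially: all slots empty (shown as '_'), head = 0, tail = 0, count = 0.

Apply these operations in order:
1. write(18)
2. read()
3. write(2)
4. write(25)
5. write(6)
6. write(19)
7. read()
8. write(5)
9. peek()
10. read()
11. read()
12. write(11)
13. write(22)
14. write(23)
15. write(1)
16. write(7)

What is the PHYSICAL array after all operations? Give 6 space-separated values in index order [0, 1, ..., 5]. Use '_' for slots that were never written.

Answer: 11 22 23 1 7 5

Derivation:
After op 1 (write(18)): arr=[18 _ _ _ _ _] head=0 tail=1 count=1
After op 2 (read()): arr=[18 _ _ _ _ _] head=1 tail=1 count=0
After op 3 (write(2)): arr=[18 2 _ _ _ _] head=1 tail=2 count=1
After op 4 (write(25)): arr=[18 2 25 _ _ _] head=1 tail=3 count=2
After op 5 (write(6)): arr=[18 2 25 6 _ _] head=1 tail=4 count=3
After op 6 (write(19)): arr=[18 2 25 6 19 _] head=1 tail=5 count=4
After op 7 (read()): arr=[18 2 25 6 19 _] head=2 tail=5 count=3
After op 8 (write(5)): arr=[18 2 25 6 19 5] head=2 tail=0 count=4
After op 9 (peek()): arr=[18 2 25 6 19 5] head=2 tail=0 count=4
After op 10 (read()): arr=[18 2 25 6 19 5] head=3 tail=0 count=3
After op 11 (read()): arr=[18 2 25 6 19 5] head=4 tail=0 count=2
After op 12 (write(11)): arr=[11 2 25 6 19 5] head=4 tail=1 count=3
After op 13 (write(22)): arr=[11 22 25 6 19 5] head=4 tail=2 count=4
After op 14 (write(23)): arr=[11 22 23 6 19 5] head=4 tail=3 count=5
After op 15 (write(1)): arr=[11 22 23 1 19 5] head=4 tail=4 count=6
After op 16 (write(7)): arr=[11 22 23 1 7 5] head=5 tail=5 count=6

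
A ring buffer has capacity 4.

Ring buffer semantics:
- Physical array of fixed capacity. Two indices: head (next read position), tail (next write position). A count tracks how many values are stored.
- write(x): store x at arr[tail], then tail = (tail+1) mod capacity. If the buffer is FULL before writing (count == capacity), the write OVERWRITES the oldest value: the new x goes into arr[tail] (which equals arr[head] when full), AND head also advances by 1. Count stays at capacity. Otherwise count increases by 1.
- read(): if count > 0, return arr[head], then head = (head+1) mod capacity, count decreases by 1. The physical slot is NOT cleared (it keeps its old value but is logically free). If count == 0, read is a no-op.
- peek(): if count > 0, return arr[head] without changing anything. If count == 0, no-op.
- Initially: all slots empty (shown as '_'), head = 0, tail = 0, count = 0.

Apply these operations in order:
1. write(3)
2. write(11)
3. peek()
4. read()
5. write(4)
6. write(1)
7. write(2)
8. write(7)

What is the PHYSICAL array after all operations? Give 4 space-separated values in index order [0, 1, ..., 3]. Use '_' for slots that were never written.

Answer: 2 7 4 1

Derivation:
After op 1 (write(3)): arr=[3 _ _ _] head=0 tail=1 count=1
After op 2 (write(11)): arr=[3 11 _ _] head=0 tail=2 count=2
After op 3 (peek()): arr=[3 11 _ _] head=0 tail=2 count=2
After op 4 (read()): arr=[3 11 _ _] head=1 tail=2 count=1
After op 5 (write(4)): arr=[3 11 4 _] head=1 tail=3 count=2
After op 6 (write(1)): arr=[3 11 4 1] head=1 tail=0 count=3
After op 7 (write(2)): arr=[2 11 4 1] head=1 tail=1 count=4
After op 8 (write(7)): arr=[2 7 4 1] head=2 tail=2 count=4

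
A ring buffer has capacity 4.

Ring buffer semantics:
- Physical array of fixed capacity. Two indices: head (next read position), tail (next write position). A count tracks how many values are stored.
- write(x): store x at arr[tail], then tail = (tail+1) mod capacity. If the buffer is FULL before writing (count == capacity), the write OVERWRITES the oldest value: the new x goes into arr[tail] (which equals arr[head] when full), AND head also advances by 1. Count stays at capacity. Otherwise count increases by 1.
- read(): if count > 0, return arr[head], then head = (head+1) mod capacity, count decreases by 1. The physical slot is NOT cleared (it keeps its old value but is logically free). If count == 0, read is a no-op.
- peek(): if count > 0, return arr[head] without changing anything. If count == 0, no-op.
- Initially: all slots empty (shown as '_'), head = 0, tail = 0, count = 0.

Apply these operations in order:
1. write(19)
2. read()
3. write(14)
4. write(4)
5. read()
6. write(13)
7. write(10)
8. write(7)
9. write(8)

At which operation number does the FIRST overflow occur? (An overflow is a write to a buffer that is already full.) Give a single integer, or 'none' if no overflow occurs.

After op 1 (write(19)): arr=[19 _ _ _] head=0 tail=1 count=1
After op 2 (read()): arr=[19 _ _ _] head=1 tail=1 count=0
After op 3 (write(14)): arr=[19 14 _ _] head=1 tail=2 count=1
After op 4 (write(4)): arr=[19 14 4 _] head=1 tail=3 count=2
After op 5 (read()): arr=[19 14 4 _] head=2 tail=3 count=1
After op 6 (write(13)): arr=[19 14 4 13] head=2 tail=0 count=2
After op 7 (write(10)): arr=[10 14 4 13] head=2 tail=1 count=3
After op 8 (write(7)): arr=[10 7 4 13] head=2 tail=2 count=4
After op 9 (write(8)): arr=[10 7 8 13] head=3 tail=3 count=4

Answer: 9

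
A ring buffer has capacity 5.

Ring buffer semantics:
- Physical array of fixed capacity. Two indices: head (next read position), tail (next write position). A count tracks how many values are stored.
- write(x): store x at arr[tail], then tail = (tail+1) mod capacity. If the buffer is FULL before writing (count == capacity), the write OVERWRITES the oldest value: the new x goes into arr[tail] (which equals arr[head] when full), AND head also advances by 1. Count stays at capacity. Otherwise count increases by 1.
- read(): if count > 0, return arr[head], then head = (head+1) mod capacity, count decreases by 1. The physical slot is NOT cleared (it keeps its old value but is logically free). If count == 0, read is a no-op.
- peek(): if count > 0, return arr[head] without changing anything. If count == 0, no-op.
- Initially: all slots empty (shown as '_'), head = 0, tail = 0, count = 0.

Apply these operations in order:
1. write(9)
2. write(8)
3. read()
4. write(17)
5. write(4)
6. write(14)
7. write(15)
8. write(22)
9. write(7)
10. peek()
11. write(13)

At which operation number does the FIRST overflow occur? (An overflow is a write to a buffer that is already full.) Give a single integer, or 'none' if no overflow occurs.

After op 1 (write(9)): arr=[9 _ _ _ _] head=0 tail=1 count=1
After op 2 (write(8)): arr=[9 8 _ _ _] head=0 tail=2 count=2
After op 3 (read()): arr=[9 8 _ _ _] head=1 tail=2 count=1
After op 4 (write(17)): arr=[9 8 17 _ _] head=1 tail=3 count=2
After op 5 (write(4)): arr=[9 8 17 4 _] head=1 tail=4 count=3
After op 6 (write(14)): arr=[9 8 17 4 14] head=1 tail=0 count=4
After op 7 (write(15)): arr=[15 8 17 4 14] head=1 tail=1 count=5
After op 8 (write(22)): arr=[15 22 17 4 14] head=2 tail=2 count=5
After op 9 (write(7)): arr=[15 22 7 4 14] head=3 tail=3 count=5
After op 10 (peek()): arr=[15 22 7 4 14] head=3 tail=3 count=5
After op 11 (write(13)): arr=[15 22 7 13 14] head=4 tail=4 count=5

Answer: 8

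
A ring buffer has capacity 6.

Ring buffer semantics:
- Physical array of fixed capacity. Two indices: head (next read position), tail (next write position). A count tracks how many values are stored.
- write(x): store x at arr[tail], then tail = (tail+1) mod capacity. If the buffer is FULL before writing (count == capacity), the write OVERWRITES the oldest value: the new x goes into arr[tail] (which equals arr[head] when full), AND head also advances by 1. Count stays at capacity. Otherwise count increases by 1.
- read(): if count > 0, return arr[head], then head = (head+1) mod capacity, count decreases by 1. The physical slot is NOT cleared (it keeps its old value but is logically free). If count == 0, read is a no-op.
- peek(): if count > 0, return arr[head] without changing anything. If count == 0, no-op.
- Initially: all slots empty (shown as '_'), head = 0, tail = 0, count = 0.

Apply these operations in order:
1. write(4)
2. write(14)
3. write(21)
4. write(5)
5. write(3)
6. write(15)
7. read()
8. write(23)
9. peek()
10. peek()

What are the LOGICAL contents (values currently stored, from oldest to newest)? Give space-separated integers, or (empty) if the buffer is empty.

After op 1 (write(4)): arr=[4 _ _ _ _ _] head=0 tail=1 count=1
After op 2 (write(14)): arr=[4 14 _ _ _ _] head=0 tail=2 count=2
After op 3 (write(21)): arr=[4 14 21 _ _ _] head=0 tail=3 count=3
After op 4 (write(5)): arr=[4 14 21 5 _ _] head=0 tail=4 count=4
After op 5 (write(3)): arr=[4 14 21 5 3 _] head=0 tail=5 count=5
After op 6 (write(15)): arr=[4 14 21 5 3 15] head=0 tail=0 count=6
After op 7 (read()): arr=[4 14 21 5 3 15] head=1 tail=0 count=5
After op 8 (write(23)): arr=[23 14 21 5 3 15] head=1 tail=1 count=6
After op 9 (peek()): arr=[23 14 21 5 3 15] head=1 tail=1 count=6
After op 10 (peek()): arr=[23 14 21 5 3 15] head=1 tail=1 count=6

Answer: 14 21 5 3 15 23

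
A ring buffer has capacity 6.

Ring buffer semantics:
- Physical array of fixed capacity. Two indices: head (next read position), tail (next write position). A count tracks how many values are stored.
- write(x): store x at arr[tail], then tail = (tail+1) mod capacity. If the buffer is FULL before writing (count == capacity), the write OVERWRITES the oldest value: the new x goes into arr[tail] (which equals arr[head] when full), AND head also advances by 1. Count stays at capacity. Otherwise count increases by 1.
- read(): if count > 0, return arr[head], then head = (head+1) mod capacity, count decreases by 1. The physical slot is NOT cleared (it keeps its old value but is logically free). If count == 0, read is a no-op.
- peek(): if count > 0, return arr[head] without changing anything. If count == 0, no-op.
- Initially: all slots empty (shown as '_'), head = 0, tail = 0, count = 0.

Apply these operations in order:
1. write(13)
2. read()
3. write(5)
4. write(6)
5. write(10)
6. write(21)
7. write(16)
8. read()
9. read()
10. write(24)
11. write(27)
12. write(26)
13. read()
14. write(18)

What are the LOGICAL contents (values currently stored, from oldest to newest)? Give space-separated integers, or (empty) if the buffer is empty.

After op 1 (write(13)): arr=[13 _ _ _ _ _] head=0 tail=1 count=1
After op 2 (read()): arr=[13 _ _ _ _ _] head=1 tail=1 count=0
After op 3 (write(5)): arr=[13 5 _ _ _ _] head=1 tail=2 count=1
After op 4 (write(6)): arr=[13 5 6 _ _ _] head=1 tail=3 count=2
After op 5 (write(10)): arr=[13 5 6 10 _ _] head=1 tail=4 count=3
After op 6 (write(21)): arr=[13 5 6 10 21 _] head=1 tail=5 count=4
After op 7 (write(16)): arr=[13 5 6 10 21 16] head=1 tail=0 count=5
After op 8 (read()): arr=[13 5 6 10 21 16] head=2 tail=0 count=4
After op 9 (read()): arr=[13 5 6 10 21 16] head=3 tail=0 count=3
After op 10 (write(24)): arr=[24 5 6 10 21 16] head=3 tail=1 count=4
After op 11 (write(27)): arr=[24 27 6 10 21 16] head=3 tail=2 count=5
After op 12 (write(26)): arr=[24 27 26 10 21 16] head=3 tail=3 count=6
After op 13 (read()): arr=[24 27 26 10 21 16] head=4 tail=3 count=5
After op 14 (write(18)): arr=[24 27 26 18 21 16] head=4 tail=4 count=6

Answer: 21 16 24 27 26 18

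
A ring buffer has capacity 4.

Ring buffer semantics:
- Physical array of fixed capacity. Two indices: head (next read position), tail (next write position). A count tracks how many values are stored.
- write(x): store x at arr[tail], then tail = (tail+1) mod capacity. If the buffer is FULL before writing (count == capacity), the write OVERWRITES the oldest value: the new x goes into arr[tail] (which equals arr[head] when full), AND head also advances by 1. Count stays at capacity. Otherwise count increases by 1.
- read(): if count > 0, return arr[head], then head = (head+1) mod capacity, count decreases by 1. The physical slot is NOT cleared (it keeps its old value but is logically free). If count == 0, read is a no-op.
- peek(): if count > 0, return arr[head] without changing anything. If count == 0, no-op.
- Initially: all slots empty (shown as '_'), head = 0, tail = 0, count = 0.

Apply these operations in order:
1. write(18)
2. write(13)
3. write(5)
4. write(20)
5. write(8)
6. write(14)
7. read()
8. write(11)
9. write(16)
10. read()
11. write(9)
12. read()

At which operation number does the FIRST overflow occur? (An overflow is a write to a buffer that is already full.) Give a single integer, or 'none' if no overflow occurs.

Answer: 5

Derivation:
After op 1 (write(18)): arr=[18 _ _ _] head=0 tail=1 count=1
After op 2 (write(13)): arr=[18 13 _ _] head=0 tail=2 count=2
After op 3 (write(5)): arr=[18 13 5 _] head=0 tail=3 count=3
After op 4 (write(20)): arr=[18 13 5 20] head=0 tail=0 count=4
After op 5 (write(8)): arr=[8 13 5 20] head=1 tail=1 count=4
After op 6 (write(14)): arr=[8 14 5 20] head=2 tail=2 count=4
After op 7 (read()): arr=[8 14 5 20] head=3 tail=2 count=3
After op 8 (write(11)): arr=[8 14 11 20] head=3 tail=3 count=4
After op 9 (write(16)): arr=[8 14 11 16] head=0 tail=0 count=4
After op 10 (read()): arr=[8 14 11 16] head=1 tail=0 count=3
After op 11 (write(9)): arr=[9 14 11 16] head=1 tail=1 count=4
After op 12 (read()): arr=[9 14 11 16] head=2 tail=1 count=3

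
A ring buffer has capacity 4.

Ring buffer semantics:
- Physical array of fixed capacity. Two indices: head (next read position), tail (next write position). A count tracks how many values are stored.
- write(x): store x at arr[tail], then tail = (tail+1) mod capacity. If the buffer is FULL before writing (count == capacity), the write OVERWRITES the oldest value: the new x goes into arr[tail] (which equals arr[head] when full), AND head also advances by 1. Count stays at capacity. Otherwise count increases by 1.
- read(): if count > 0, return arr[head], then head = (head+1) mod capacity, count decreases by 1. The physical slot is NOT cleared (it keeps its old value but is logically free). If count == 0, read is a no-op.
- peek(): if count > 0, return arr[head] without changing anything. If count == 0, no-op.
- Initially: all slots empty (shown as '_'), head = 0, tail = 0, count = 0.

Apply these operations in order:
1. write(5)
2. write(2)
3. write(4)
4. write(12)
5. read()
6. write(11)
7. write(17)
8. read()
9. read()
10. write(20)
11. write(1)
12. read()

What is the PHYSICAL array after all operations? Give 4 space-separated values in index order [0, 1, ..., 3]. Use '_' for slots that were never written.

After op 1 (write(5)): arr=[5 _ _ _] head=0 tail=1 count=1
After op 2 (write(2)): arr=[5 2 _ _] head=0 tail=2 count=2
After op 3 (write(4)): arr=[5 2 4 _] head=0 tail=3 count=3
After op 4 (write(12)): arr=[5 2 4 12] head=0 tail=0 count=4
After op 5 (read()): arr=[5 2 4 12] head=1 tail=0 count=3
After op 6 (write(11)): arr=[11 2 4 12] head=1 tail=1 count=4
After op 7 (write(17)): arr=[11 17 4 12] head=2 tail=2 count=4
After op 8 (read()): arr=[11 17 4 12] head=3 tail=2 count=3
After op 9 (read()): arr=[11 17 4 12] head=0 tail=2 count=2
After op 10 (write(20)): arr=[11 17 20 12] head=0 tail=3 count=3
After op 11 (write(1)): arr=[11 17 20 1] head=0 tail=0 count=4
After op 12 (read()): arr=[11 17 20 1] head=1 tail=0 count=3

Answer: 11 17 20 1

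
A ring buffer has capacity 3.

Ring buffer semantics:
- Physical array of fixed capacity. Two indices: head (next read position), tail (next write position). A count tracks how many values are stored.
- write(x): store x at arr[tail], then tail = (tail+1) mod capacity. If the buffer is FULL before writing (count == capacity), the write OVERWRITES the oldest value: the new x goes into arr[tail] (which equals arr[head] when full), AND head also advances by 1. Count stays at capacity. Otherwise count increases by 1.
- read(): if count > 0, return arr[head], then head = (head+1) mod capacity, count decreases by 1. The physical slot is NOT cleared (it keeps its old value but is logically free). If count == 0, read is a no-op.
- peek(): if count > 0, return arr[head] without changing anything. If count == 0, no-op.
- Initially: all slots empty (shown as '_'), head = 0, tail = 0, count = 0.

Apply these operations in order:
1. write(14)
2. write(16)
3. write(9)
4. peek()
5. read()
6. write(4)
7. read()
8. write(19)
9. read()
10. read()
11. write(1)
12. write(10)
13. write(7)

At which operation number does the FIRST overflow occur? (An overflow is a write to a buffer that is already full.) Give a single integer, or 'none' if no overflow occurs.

Answer: 13

Derivation:
After op 1 (write(14)): arr=[14 _ _] head=0 tail=1 count=1
After op 2 (write(16)): arr=[14 16 _] head=0 tail=2 count=2
After op 3 (write(9)): arr=[14 16 9] head=0 tail=0 count=3
After op 4 (peek()): arr=[14 16 9] head=0 tail=0 count=3
After op 5 (read()): arr=[14 16 9] head=1 tail=0 count=2
After op 6 (write(4)): arr=[4 16 9] head=1 tail=1 count=3
After op 7 (read()): arr=[4 16 9] head=2 tail=1 count=2
After op 8 (write(19)): arr=[4 19 9] head=2 tail=2 count=3
After op 9 (read()): arr=[4 19 9] head=0 tail=2 count=2
After op 10 (read()): arr=[4 19 9] head=1 tail=2 count=1
After op 11 (write(1)): arr=[4 19 1] head=1 tail=0 count=2
After op 12 (write(10)): arr=[10 19 1] head=1 tail=1 count=3
After op 13 (write(7)): arr=[10 7 1] head=2 tail=2 count=3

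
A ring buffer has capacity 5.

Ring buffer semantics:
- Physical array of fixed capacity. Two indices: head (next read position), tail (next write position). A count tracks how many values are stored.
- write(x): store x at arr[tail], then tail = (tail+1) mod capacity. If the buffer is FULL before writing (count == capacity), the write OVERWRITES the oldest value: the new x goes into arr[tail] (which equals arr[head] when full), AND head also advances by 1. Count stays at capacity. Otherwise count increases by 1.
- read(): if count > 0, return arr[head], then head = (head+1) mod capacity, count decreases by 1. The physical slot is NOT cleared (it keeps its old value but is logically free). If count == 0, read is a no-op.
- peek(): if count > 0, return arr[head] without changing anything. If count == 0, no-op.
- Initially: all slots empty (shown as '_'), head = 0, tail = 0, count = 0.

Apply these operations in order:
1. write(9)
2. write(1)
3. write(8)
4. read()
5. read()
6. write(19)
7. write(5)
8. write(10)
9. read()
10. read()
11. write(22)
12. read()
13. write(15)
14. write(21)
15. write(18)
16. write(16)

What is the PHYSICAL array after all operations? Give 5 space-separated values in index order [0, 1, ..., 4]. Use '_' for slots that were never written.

After op 1 (write(9)): arr=[9 _ _ _ _] head=0 tail=1 count=1
After op 2 (write(1)): arr=[9 1 _ _ _] head=0 tail=2 count=2
After op 3 (write(8)): arr=[9 1 8 _ _] head=0 tail=3 count=3
After op 4 (read()): arr=[9 1 8 _ _] head=1 tail=3 count=2
After op 5 (read()): arr=[9 1 8 _ _] head=2 tail=3 count=1
After op 6 (write(19)): arr=[9 1 8 19 _] head=2 tail=4 count=2
After op 7 (write(5)): arr=[9 1 8 19 5] head=2 tail=0 count=3
After op 8 (write(10)): arr=[10 1 8 19 5] head=2 tail=1 count=4
After op 9 (read()): arr=[10 1 8 19 5] head=3 tail=1 count=3
After op 10 (read()): arr=[10 1 8 19 5] head=4 tail=1 count=2
After op 11 (write(22)): arr=[10 22 8 19 5] head=4 tail=2 count=3
After op 12 (read()): arr=[10 22 8 19 5] head=0 tail=2 count=2
After op 13 (write(15)): arr=[10 22 15 19 5] head=0 tail=3 count=3
After op 14 (write(21)): arr=[10 22 15 21 5] head=0 tail=4 count=4
After op 15 (write(18)): arr=[10 22 15 21 18] head=0 tail=0 count=5
After op 16 (write(16)): arr=[16 22 15 21 18] head=1 tail=1 count=5

Answer: 16 22 15 21 18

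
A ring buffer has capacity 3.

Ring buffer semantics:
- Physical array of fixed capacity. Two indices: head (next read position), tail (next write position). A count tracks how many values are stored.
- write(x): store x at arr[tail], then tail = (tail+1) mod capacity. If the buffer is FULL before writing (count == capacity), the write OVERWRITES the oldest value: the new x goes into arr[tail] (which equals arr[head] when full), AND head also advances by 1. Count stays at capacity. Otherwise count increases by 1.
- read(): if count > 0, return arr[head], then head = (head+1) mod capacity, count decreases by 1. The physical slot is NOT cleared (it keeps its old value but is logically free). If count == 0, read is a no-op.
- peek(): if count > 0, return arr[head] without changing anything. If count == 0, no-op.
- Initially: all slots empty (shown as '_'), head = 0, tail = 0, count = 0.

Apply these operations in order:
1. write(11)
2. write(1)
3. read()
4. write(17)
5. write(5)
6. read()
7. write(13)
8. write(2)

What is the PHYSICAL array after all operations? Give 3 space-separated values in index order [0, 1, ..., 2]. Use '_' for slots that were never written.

After op 1 (write(11)): arr=[11 _ _] head=0 tail=1 count=1
After op 2 (write(1)): arr=[11 1 _] head=0 tail=2 count=2
After op 3 (read()): arr=[11 1 _] head=1 tail=2 count=1
After op 4 (write(17)): arr=[11 1 17] head=1 tail=0 count=2
After op 5 (write(5)): arr=[5 1 17] head=1 tail=1 count=3
After op 6 (read()): arr=[5 1 17] head=2 tail=1 count=2
After op 7 (write(13)): arr=[5 13 17] head=2 tail=2 count=3
After op 8 (write(2)): arr=[5 13 2] head=0 tail=0 count=3

Answer: 5 13 2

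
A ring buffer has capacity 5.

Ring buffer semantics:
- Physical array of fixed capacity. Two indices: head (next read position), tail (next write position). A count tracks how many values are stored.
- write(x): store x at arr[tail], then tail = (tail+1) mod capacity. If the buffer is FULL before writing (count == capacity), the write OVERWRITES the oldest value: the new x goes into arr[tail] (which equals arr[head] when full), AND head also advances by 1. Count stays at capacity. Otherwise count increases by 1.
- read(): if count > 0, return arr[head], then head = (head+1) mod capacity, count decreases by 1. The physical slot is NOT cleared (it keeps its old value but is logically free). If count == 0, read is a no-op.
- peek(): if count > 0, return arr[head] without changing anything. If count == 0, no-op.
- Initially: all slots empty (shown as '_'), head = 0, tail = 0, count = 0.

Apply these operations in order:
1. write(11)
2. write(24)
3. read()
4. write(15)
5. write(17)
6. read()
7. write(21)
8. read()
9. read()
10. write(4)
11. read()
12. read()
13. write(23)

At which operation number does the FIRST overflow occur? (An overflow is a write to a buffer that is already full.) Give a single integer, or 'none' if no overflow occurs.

After op 1 (write(11)): arr=[11 _ _ _ _] head=0 tail=1 count=1
After op 2 (write(24)): arr=[11 24 _ _ _] head=0 tail=2 count=2
After op 3 (read()): arr=[11 24 _ _ _] head=1 tail=2 count=1
After op 4 (write(15)): arr=[11 24 15 _ _] head=1 tail=3 count=2
After op 5 (write(17)): arr=[11 24 15 17 _] head=1 tail=4 count=3
After op 6 (read()): arr=[11 24 15 17 _] head=2 tail=4 count=2
After op 7 (write(21)): arr=[11 24 15 17 21] head=2 tail=0 count=3
After op 8 (read()): arr=[11 24 15 17 21] head=3 tail=0 count=2
After op 9 (read()): arr=[11 24 15 17 21] head=4 tail=0 count=1
After op 10 (write(4)): arr=[4 24 15 17 21] head=4 tail=1 count=2
After op 11 (read()): arr=[4 24 15 17 21] head=0 tail=1 count=1
After op 12 (read()): arr=[4 24 15 17 21] head=1 tail=1 count=0
After op 13 (write(23)): arr=[4 23 15 17 21] head=1 tail=2 count=1

Answer: none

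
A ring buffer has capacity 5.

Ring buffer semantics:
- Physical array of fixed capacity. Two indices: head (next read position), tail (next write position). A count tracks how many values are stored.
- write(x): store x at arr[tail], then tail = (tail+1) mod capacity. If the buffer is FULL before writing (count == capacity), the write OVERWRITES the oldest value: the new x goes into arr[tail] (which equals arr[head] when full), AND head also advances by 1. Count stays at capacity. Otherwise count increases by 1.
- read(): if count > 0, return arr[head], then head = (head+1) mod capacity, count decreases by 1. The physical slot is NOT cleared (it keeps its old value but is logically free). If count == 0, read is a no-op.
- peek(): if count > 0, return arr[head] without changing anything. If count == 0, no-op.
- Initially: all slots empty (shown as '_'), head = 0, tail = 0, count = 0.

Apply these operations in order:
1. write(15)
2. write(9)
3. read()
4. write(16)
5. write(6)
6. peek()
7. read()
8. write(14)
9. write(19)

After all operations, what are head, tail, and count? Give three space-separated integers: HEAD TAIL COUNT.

After op 1 (write(15)): arr=[15 _ _ _ _] head=0 tail=1 count=1
After op 2 (write(9)): arr=[15 9 _ _ _] head=0 tail=2 count=2
After op 3 (read()): arr=[15 9 _ _ _] head=1 tail=2 count=1
After op 4 (write(16)): arr=[15 9 16 _ _] head=1 tail=3 count=2
After op 5 (write(6)): arr=[15 9 16 6 _] head=1 tail=4 count=3
After op 6 (peek()): arr=[15 9 16 6 _] head=1 tail=4 count=3
After op 7 (read()): arr=[15 9 16 6 _] head=2 tail=4 count=2
After op 8 (write(14)): arr=[15 9 16 6 14] head=2 tail=0 count=3
After op 9 (write(19)): arr=[19 9 16 6 14] head=2 tail=1 count=4

Answer: 2 1 4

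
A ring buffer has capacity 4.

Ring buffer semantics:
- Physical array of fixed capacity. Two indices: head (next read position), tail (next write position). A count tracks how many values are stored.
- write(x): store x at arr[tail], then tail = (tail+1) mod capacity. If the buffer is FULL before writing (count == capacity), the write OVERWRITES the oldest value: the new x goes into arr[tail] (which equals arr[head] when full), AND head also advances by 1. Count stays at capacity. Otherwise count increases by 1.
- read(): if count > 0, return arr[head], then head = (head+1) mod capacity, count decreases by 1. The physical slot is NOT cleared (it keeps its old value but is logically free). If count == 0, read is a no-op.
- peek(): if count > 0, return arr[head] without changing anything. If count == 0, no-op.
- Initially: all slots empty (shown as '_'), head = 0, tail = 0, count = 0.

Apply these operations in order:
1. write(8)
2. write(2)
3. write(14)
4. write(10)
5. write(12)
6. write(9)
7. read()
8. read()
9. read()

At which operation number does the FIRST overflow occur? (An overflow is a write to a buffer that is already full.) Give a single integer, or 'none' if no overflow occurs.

Answer: 5

Derivation:
After op 1 (write(8)): arr=[8 _ _ _] head=0 tail=1 count=1
After op 2 (write(2)): arr=[8 2 _ _] head=0 tail=2 count=2
After op 3 (write(14)): arr=[8 2 14 _] head=0 tail=3 count=3
After op 4 (write(10)): arr=[8 2 14 10] head=0 tail=0 count=4
After op 5 (write(12)): arr=[12 2 14 10] head=1 tail=1 count=4
After op 6 (write(9)): arr=[12 9 14 10] head=2 tail=2 count=4
After op 7 (read()): arr=[12 9 14 10] head=3 tail=2 count=3
After op 8 (read()): arr=[12 9 14 10] head=0 tail=2 count=2
After op 9 (read()): arr=[12 9 14 10] head=1 tail=2 count=1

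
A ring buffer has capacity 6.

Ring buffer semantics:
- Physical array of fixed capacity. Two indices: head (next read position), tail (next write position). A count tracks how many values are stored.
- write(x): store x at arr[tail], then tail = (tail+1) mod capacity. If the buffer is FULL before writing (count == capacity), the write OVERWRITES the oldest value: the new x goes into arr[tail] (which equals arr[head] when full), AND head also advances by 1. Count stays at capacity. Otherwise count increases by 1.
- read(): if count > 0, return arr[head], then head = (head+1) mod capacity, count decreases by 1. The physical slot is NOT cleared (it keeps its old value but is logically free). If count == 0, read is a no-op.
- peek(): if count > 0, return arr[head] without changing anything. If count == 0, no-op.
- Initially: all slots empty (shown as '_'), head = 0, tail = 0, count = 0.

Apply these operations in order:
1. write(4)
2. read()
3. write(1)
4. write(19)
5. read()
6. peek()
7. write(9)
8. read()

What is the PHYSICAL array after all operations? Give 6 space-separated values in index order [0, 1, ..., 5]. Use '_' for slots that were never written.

Answer: 4 1 19 9 _ _

Derivation:
After op 1 (write(4)): arr=[4 _ _ _ _ _] head=0 tail=1 count=1
After op 2 (read()): arr=[4 _ _ _ _ _] head=1 tail=1 count=0
After op 3 (write(1)): arr=[4 1 _ _ _ _] head=1 tail=2 count=1
After op 4 (write(19)): arr=[4 1 19 _ _ _] head=1 tail=3 count=2
After op 5 (read()): arr=[4 1 19 _ _ _] head=2 tail=3 count=1
After op 6 (peek()): arr=[4 1 19 _ _ _] head=2 tail=3 count=1
After op 7 (write(9)): arr=[4 1 19 9 _ _] head=2 tail=4 count=2
After op 8 (read()): arr=[4 1 19 9 _ _] head=3 tail=4 count=1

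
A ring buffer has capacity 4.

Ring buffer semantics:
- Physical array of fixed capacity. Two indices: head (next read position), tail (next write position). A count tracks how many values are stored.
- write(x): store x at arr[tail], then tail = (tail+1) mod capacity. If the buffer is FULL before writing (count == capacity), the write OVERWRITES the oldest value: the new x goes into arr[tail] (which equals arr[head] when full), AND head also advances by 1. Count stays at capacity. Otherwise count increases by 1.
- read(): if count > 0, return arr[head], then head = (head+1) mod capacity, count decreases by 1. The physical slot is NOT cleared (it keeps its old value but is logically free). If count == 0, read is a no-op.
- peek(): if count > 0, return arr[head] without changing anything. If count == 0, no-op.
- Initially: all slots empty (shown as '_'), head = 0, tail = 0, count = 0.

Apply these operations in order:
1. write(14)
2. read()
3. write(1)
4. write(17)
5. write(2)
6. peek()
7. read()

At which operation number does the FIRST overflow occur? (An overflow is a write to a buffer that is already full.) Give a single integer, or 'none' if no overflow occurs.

After op 1 (write(14)): arr=[14 _ _ _] head=0 tail=1 count=1
After op 2 (read()): arr=[14 _ _ _] head=1 tail=1 count=0
After op 3 (write(1)): arr=[14 1 _ _] head=1 tail=2 count=1
After op 4 (write(17)): arr=[14 1 17 _] head=1 tail=3 count=2
After op 5 (write(2)): arr=[14 1 17 2] head=1 tail=0 count=3
After op 6 (peek()): arr=[14 1 17 2] head=1 tail=0 count=3
After op 7 (read()): arr=[14 1 17 2] head=2 tail=0 count=2

Answer: none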